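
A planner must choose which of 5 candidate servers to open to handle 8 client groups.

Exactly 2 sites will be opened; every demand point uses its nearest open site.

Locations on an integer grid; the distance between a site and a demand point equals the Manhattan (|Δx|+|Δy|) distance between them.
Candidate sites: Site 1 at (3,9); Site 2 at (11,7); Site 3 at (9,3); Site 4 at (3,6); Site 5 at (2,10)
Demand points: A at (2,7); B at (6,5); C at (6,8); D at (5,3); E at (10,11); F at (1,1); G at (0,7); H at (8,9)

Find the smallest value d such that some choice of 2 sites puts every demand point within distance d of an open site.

Open {Site 2, Site 4}.
  Farthest demand point is F at distance 7 (to Site 4); all others are ≤ 7.
With {Site 1, Site 4} the worst case is 9.
With {Site 3, Site 4} the worst case is 9.
No size-2 selection achieves below 7.

7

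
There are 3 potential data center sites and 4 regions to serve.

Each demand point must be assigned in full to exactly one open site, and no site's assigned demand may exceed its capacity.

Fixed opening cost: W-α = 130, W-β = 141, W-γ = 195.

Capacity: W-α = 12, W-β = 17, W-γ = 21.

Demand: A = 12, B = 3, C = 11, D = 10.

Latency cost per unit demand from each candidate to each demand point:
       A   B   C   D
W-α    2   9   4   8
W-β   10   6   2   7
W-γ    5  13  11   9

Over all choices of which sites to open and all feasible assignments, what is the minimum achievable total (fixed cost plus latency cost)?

620

Open {W-α, W-β, W-γ}; cheapest assignment that respects the capacities:
  W-α (cap 12, load 12): A — cost 12×2 = 24
  W-β (cap 17, load 14): B, C — cost 3×6 + 11×2 = 40
  W-γ (cap 21, load 10): D — cost 10×9 = 90
  Shipping 154, fixed 466 → total 620.
  Any other capacity-feasible assignment to {W-α, W-β, W-γ} ships for at least 154.
Compare {W-β, W-γ}: its best feasible assignment gives total 685.
Every other set of open sites that can feasibly serve all demand totals ≥ 685 even under its best assignment. Minimum: 620.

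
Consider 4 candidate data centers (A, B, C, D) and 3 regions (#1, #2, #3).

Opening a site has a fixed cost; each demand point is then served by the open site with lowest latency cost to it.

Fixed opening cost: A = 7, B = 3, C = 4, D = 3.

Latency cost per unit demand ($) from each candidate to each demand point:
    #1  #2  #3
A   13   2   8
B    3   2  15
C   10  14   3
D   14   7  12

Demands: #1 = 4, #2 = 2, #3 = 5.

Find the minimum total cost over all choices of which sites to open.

38

Open {B, C}: assign each demand point to its cheapest open site.
  #1→B 4×3=12, #2→B 2×2=4, #3→C 5×3=15
  latency cost 31, fixed 7 → total 38.
Compare {B, C, D}: latency cost 31 + fixed 10 = 41.
Compare {A, B, C}: latency cost 31 + fixed 14 = 45.
Compare {A, B, C, D}: latency cost 31 + fixed 17 = 48.
All other subsets cost ≥ 41. Minimum total cost: 38.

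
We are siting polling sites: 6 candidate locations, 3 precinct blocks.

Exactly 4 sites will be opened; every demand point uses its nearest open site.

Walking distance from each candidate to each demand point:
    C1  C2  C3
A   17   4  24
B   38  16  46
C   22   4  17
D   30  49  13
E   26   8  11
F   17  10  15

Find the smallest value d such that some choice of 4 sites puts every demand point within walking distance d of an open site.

17

Open {A, B, C, D}.
  Farthest demand point is C1 at walking distance 17 (to A); all others are ≤ 17.
With {A, B, C, E} the worst case is 17.
With {A, B, C, F} the worst case is 17.
No size-4 selection achieves below 17.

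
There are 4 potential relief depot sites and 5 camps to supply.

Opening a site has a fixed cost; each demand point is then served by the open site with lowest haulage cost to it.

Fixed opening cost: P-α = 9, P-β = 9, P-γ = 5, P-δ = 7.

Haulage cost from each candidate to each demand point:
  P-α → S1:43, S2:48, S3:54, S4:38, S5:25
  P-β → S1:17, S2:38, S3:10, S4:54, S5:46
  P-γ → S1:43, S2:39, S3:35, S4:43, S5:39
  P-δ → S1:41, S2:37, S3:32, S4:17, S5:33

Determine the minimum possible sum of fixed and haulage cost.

Open {P-β, P-δ}: assign each demand point to its cheapest open site.
  S1→P-β 17, S2→P-δ 37, S3→P-β 10, S4→P-δ 17, S5→P-δ 33
  haulage cost 114, fixed 16 → total 130.
Compare {P-α, P-β, P-δ}: haulage cost 106 + fixed 25 = 131.
Compare {P-β, P-γ, P-δ}: haulage cost 114 + fixed 21 = 135.
Compare {P-α, P-β, P-γ, P-δ}: haulage cost 106 + fixed 30 = 136.
All other subsets cost ≥ 131. Minimum total cost: 130.

130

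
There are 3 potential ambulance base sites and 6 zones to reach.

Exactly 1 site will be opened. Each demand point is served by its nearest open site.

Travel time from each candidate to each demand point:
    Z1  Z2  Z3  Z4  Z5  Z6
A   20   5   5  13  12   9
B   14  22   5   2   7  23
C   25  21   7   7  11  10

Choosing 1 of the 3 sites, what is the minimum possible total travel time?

Open {A}.
  Z1→A 20, Z2→A 5, Z3→A 5, Z4→A 13, Z5→A 12, Z6→A 9  ⇒ total 64.
Compare {B}: total 73.
Compare {C}: total 81.

64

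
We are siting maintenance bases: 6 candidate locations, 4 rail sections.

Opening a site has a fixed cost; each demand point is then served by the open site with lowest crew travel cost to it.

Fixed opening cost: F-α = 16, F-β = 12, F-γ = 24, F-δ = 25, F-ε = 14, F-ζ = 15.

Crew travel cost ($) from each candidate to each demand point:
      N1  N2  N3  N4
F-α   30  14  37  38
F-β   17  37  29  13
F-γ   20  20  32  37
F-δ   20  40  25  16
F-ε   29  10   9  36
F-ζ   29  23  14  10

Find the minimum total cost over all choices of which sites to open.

75

Open {F-β, F-ε}: assign each demand point to its cheapest open site.
  N1→F-β 17, N2→F-ε 10, N3→F-ε 9, N4→F-β 13
  crew travel cost 49, fixed 26 → total 75.
Compare {F-ε, F-ζ}: crew travel cost 58 + fixed 29 = 87.
Compare {F-β, F-ε, F-ζ}: crew travel cost 46 + fixed 41 = 87.
Compare {F-ζ}: crew travel cost 76 + fixed 15 = 91.
All other subsets cost ≥ 87. Minimum total cost: 75.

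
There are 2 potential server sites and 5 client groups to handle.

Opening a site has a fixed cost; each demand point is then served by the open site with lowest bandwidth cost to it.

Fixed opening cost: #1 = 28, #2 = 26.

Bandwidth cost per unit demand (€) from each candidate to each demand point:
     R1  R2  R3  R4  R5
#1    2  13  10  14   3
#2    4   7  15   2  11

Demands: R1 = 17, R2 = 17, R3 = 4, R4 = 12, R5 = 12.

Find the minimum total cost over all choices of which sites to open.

Open {#1, #2}: assign each demand point to its cheapest open site.
  R1→#1 17×2=34, R2→#2 17×7=119, R3→#1 4×10=40, R4→#2 12×2=24, R5→#1 12×3=36
  bandwidth cost 253, fixed 54 → total 307.
Compare {#2}: bandwidth cost 403 + fixed 26 = 429.
Compare {#1}: bandwidth cost 499 + fixed 28 = 527.

307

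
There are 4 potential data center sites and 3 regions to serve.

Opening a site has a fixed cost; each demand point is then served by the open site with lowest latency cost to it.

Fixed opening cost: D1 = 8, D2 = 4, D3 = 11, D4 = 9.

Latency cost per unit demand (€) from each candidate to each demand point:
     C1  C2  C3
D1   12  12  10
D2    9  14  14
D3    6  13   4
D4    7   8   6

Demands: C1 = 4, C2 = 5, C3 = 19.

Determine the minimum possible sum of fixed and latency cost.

Open {D3, D4}: assign each demand point to its cheapest open site.
  C1→D3 4×6=24, C2→D4 5×8=40, C3→D3 19×4=76
  latency cost 140, fixed 20 → total 160.
Compare {D2, D3, D4}: latency cost 140 + fixed 24 = 164.
Compare {D1, D3, D4}: latency cost 140 + fixed 28 = 168.
Compare {D1, D2, D3, D4}: latency cost 140 + fixed 32 = 172.
All other subsets cost ≥ 164. Minimum total cost: 160.

160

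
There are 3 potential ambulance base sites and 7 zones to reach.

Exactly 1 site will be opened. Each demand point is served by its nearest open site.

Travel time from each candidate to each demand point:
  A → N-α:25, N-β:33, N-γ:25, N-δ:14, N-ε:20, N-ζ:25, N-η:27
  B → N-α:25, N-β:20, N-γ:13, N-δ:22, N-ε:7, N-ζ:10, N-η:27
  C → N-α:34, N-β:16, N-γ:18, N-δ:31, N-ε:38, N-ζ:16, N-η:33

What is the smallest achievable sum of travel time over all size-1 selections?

Open {B}.
  N-α→B 25, N-β→B 20, N-γ→B 13, N-δ→B 22, N-ε→B 7, N-ζ→B 10, N-η→B 27  ⇒ total 124.
Compare {A}: total 169.
Compare {C}: total 186.

124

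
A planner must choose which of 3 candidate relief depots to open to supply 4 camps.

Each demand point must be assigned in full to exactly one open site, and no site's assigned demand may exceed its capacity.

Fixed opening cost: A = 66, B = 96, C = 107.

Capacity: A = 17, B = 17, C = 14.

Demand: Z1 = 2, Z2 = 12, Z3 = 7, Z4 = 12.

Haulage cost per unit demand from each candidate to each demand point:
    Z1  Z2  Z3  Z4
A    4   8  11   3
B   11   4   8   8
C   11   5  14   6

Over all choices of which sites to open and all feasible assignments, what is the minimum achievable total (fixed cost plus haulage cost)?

429

Open {A, B, C}; cheapest assignment that respects the capacities:
  A (cap 17, load 14): Z1, Z4 — cost 2×4 + 12×3 = 44
  B (cap 17, load 7): Z3 — cost 7×8 = 56
  C (cap 14, load 12): Z2 — cost 12×5 = 60
  Shipping 160, fixed 269 → total 429.
  Any other capacity-feasible assignment to {A, B, C} ships for at least 160.
Total demand is 33; every other set of sites either has combined capacity below 33 or cannot fit the demands without splitting one across sites, so {A, B, C} is the only feasible choice of open sites. Minimum: 429.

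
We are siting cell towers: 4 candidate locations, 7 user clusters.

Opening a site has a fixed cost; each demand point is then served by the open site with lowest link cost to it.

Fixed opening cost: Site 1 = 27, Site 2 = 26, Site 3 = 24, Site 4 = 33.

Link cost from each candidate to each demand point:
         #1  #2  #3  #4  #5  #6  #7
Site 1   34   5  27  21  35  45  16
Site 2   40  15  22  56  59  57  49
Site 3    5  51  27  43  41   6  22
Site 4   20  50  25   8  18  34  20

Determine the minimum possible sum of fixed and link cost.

166

Open {Site 1, Site 3}: assign each demand point to its cheapest open site.
  #1→Site 3 5, #2→Site 1 5, #3→Site 1 27, #4→Site 1 21, #5→Site 1 35, #6→Site 3 6, #7→Site 1 16
  link cost 115, fixed 51 → total 166.
Compare {Site 1, Site 3, Site 4}: link cost 83 + fixed 84 = 167.
Compare {Site 2, Site 3, Site 4}: link cost 94 + fixed 83 = 177.
Compare {Site 1, Site 4}: link cost 126 + fixed 60 = 186.
All other subsets cost ≥ 167. Minimum total cost: 166.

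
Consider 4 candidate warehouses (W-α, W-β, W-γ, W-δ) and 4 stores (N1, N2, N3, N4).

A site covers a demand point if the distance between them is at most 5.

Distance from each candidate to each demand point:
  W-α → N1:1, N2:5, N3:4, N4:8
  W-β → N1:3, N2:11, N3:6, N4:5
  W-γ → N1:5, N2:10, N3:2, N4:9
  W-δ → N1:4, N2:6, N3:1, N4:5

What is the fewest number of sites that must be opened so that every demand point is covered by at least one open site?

Coverage sets (demand points within 5 of each site):
  W-α: {N1, N2, N3}
  W-β: {N1, N4}
  W-γ: {N1, N3}
  W-δ: {N1, N3, N4}
No single site covers all 4 demand points.
But {W-α, W-β} covers everything, so the minimum is 2.

2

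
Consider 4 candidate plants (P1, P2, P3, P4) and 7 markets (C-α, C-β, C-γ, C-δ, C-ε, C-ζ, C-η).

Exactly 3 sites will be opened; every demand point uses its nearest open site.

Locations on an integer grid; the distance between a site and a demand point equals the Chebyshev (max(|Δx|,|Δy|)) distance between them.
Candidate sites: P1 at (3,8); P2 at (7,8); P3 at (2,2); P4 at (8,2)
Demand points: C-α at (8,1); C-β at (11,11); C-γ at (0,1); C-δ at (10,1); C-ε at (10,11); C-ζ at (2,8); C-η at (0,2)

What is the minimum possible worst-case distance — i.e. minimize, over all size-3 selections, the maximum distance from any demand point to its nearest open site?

5

Open {P2, P3, P4}.
  Farthest demand point is C-ζ at distance 5 (to P2); all others are ≤ 5.
With {P1, P2, P3} the worst case is 7.
With {P1, P2, P4} the worst case is 7.
No size-3 selection achieves below 5.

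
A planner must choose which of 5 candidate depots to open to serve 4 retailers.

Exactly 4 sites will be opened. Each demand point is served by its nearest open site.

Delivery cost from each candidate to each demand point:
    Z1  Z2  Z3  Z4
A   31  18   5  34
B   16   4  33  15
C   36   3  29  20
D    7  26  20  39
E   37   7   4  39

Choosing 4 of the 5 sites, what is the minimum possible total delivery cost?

Open {B, C, D, E}.
  Z1→D 7, Z2→C 3, Z3→E 4, Z4→B 15  ⇒ total 29.
Compare {A, B, C, D}: total 30.
Compare {A, B, D, E}: total 30.
No size-4 selection does better; minimum is 29.

29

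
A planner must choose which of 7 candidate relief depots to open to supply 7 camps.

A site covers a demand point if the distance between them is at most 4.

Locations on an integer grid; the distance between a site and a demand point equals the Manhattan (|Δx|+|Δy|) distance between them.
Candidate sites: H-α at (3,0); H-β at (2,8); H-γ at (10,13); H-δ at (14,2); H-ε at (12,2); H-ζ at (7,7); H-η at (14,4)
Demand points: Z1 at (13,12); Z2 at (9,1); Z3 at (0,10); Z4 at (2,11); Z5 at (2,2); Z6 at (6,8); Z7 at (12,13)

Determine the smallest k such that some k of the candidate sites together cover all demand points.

4

Coverage sets (demand points within 4 of each site):
  H-α: {Z5}
  H-β: {Z3, Z4, Z6}
  H-γ: {Z1, Z7}
  H-δ: {}
  H-ε: {Z2}
  H-ζ: {Z6}
  H-η: {}
No 3 sites suffice: every size-3 union leaves at least one demand point uncovered.
But {H-α, H-β, H-γ, H-ε} covers everything, so the minimum is 4.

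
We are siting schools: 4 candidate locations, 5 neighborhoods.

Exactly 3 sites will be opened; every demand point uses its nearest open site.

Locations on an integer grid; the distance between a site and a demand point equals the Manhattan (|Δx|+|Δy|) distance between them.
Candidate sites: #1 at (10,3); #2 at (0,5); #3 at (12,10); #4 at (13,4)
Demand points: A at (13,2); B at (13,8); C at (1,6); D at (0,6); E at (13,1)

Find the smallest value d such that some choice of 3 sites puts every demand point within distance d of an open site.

Open {#2, #3, #4}.
  Farthest demand point is B at distance 3 (to #3); all others are ≤ 3.
With {#1, #2, #4} the worst case is 4.
With {#1, #2, #3} the worst case is 5.
No size-3 selection achieves below 3.

3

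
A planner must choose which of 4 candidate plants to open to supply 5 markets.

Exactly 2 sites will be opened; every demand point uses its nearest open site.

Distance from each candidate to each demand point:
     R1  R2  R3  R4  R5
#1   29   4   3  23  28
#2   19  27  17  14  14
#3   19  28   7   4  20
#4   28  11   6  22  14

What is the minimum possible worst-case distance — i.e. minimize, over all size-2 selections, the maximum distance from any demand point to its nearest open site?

19

Open {#1, #2}.
  Farthest demand point is R1 at distance 19 (to #2); all others are ≤ 19.
With {#2, #4} the worst case is 19.
With {#3, #4} the worst case is 19.
No size-2 selection achieves below 19.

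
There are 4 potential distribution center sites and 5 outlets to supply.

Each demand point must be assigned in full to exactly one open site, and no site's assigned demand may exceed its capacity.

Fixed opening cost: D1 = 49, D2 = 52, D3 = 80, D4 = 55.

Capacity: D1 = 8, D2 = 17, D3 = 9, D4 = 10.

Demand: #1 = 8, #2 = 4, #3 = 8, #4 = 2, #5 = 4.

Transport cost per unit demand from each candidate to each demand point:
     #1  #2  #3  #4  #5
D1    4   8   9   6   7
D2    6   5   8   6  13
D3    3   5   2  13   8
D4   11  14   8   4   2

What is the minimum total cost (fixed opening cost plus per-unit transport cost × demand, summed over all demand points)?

287

Open {D2, D3, D4}; cheapest assignment that respects the capacities:
  D2 (cap 17, load 12): #1, #2 — cost 8×6 + 4×5 = 68
  D3 (cap 9, load 8): #3 — cost 8×2 = 16
  D4 (cap 10, load 6): #4, #5 — cost 2×4 + 4×2 = 16
  Shipping 100, fixed 187 → total 287.
  Any other capacity-feasible assignment to {D2, D3, D4} ships for at least 100.
Compare {D1, D2, D4}: its best feasible assignment gives total 288.
Compare {D2, D4}: its best feasible assignment gives total 291.
Every other set of open sites that can feasibly serve all demand totals ≥ 288 even under its best assignment. Minimum: 287.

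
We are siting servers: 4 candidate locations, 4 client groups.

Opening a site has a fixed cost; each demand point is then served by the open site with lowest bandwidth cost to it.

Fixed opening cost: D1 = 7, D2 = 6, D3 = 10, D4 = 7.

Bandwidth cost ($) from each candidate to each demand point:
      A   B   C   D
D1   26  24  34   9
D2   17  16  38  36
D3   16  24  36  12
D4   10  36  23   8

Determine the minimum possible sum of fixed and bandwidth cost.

Open {D2, D4}: assign each demand point to its cheapest open site.
  A→D4 10, B→D2 16, C→D4 23, D→D4 8
  bandwidth cost 57, fixed 13 → total 70.
Compare {D1, D2, D4}: bandwidth cost 57 + fixed 20 = 77.
Compare {D1, D4}: bandwidth cost 65 + fixed 14 = 79.
Compare {D2, D3, D4}: bandwidth cost 57 + fixed 23 = 80.
All other subsets cost ≥ 77. Minimum total cost: 70.

70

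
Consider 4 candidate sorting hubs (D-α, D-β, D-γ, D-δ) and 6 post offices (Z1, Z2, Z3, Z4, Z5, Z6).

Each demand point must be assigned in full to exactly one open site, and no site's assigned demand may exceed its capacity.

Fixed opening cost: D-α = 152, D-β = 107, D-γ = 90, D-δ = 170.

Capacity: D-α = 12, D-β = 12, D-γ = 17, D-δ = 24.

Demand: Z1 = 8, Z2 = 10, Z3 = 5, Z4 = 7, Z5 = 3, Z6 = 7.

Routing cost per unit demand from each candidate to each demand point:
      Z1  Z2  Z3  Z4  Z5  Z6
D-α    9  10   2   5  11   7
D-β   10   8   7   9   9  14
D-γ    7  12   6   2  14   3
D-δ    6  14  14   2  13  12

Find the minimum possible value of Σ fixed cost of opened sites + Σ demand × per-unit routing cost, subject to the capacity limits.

Open {D-γ, D-δ}; cheapest assignment that respects the capacities:
  D-γ (cap 17, load 17): Z2, Z6 — cost 10×12 + 7×3 = 141
  D-δ (cap 24, load 23): Z1, Z3, Z4, Z5 — cost 8×6 + 5×14 + 7×2 + 3×13 = 171
  Shipping 312, fixed 260 → total 572.
  Any other capacity-feasible assignment to {D-γ, D-δ} ships for at least 312.
Compare {D-β, D-γ, D-δ}: its best feasible assignment gives total 599.
Compare {D-α, D-β, D-γ}: its best feasible assignment gives total 642.
Every other set of open sites that can feasibly serve all demand totals ≥ 599 even under its best assignment. Minimum: 572.

572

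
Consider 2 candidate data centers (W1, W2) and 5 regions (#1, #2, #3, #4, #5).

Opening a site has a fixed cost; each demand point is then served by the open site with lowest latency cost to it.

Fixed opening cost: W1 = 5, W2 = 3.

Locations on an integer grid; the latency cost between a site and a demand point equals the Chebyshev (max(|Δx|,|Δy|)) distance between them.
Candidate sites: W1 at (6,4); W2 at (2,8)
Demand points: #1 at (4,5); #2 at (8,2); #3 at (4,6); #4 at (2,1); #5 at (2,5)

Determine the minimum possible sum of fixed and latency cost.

Open {W1}: assign each demand point to its cheapest open site.
  #1→W1 2, #2→W1 2, #3→W1 2, #4→W1 4, #5→W1 4
  latency cost 14, fixed 5 → total 19.
Compare {W1, W2}: latency cost 13 + fixed 8 = 21.
Compare {W2}: latency cost 21 + fixed 3 = 24.

19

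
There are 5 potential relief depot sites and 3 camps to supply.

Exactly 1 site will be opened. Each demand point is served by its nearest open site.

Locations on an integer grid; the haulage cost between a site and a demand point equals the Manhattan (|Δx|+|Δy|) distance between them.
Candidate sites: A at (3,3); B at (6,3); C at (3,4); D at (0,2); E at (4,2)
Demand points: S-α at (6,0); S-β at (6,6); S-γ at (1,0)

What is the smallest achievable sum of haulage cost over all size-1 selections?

Open {B}.
  S-α→B 3, S-β→B 3, S-γ→B 8  ⇒ total 14.
Compare {E}: total 15.
Compare {A}: total 17.
No size-1 selection does better; minimum is 14.

14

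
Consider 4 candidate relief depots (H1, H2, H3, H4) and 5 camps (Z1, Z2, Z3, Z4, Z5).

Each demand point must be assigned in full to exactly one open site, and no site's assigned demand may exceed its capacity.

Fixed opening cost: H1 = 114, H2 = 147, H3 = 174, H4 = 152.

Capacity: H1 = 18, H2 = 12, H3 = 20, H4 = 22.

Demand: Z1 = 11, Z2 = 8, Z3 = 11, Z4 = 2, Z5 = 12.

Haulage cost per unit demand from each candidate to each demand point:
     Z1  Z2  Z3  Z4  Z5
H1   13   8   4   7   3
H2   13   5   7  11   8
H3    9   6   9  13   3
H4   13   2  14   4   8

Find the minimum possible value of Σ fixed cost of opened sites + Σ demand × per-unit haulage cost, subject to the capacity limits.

Open {H1, H3, H4}; cheapest assignment that respects the capacities:
  H1 (cap 18, load 11): Z3 — cost 11×4 = 44
  H3 (cap 20, load 12): Z5 — cost 12×3 = 36
  H4 (cap 22, load 21): Z1, Z2, Z4 — cost 11×13 + 8×2 + 2×4 = 167
  Shipping 247, fixed 440 → total 687.
  Any other capacity-feasible assignment to {H1, H3, H4} ships for at least 247.
Compare {H1, H2, H4}: its best feasible assignment gives total 693.
Compare {H1, H2, H3}: its best feasible assignment gives total 709.
Every other set of open sites that can feasibly serve all demand totals ≥ 693 even under its best assignment. Minimum: 687.

687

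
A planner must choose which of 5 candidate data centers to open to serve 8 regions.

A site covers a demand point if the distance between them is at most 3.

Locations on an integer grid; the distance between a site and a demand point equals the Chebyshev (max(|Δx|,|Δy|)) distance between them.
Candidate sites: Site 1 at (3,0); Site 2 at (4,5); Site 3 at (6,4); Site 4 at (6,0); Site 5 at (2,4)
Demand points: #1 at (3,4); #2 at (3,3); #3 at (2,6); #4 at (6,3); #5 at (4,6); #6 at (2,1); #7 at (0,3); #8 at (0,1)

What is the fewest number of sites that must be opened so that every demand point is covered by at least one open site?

Coverage sets (demand points within 3 of each site):
  Site 1: {#2, #4, #6, #7, #8}
  Site 2: {#1, #2, #3, #4, #5}
  Site 3: {#1, #2, #4, #5}
  Site 4: {#2, #4}
  Site 5: {#1, #2, #3, #5, #6, #7, #8}
No single site covers all 8 demand points.
But {Site 1, Site 2} covers everything, so the minimum is 2.

2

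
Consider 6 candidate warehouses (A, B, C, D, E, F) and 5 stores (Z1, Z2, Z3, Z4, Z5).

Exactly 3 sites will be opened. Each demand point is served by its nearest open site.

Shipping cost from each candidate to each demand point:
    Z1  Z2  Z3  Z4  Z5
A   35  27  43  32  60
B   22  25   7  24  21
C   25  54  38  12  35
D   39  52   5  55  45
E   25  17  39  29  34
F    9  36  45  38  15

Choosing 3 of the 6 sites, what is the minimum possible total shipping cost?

68

Open {B, C, F}.
  Z1→F 9, Z2→B 25, Z3→B 7, Z4→C 12, Z5→F 15  ⇒ total 68.
Compare {B, E, F}: total 72.
Compare {D, E, F}: total 75.
No size-3 selection does better; minimum is 68.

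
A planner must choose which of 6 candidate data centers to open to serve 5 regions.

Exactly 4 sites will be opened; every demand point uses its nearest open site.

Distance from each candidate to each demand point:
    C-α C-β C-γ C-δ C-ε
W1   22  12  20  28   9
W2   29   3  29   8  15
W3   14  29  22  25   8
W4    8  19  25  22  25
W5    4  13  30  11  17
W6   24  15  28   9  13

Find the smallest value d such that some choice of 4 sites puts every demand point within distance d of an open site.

Open {W1, W2, W3, W4}.
  Farthest demand point is C-γ at distance 20 (to W1); all others are ≤ 20.
With {W1, W2, W3, W5} the worst case is 20.
With {W1, W2, W3, W6} the worst case is 20.
No size-4 selection achieves below 20.

20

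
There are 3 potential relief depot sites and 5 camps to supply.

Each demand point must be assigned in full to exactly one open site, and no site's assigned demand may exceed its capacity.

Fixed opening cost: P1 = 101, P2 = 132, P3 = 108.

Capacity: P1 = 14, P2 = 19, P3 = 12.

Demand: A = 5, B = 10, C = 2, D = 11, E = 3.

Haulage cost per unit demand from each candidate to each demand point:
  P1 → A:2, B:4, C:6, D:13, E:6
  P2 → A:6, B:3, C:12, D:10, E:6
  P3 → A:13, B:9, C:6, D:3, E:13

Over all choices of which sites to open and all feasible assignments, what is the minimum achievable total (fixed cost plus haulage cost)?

443

Open {P1, P2}; cheapest assignment that respects the capacities:
  P1 (cap 14, load 12): B, C — cost 10×4 + 2×6 = 52
  P2 (cap 19, load 19): A, D, E — cost 5×6 + 11×10 + 3×6 = 158
  Shipping 210, fixed 233 → total 443.
  Any other capacity-feasible assignment to {P1, P2} ships for at least 210.
Compare {P1, P2, P3}: its best feasible assignment gives total 444.
Compare {P2, P3}: its best feasible assignment gives total 500.
Every other set of open sites that can feasibly serve all demand totals ≥ 444 even under its best assignment. Minimum: 443.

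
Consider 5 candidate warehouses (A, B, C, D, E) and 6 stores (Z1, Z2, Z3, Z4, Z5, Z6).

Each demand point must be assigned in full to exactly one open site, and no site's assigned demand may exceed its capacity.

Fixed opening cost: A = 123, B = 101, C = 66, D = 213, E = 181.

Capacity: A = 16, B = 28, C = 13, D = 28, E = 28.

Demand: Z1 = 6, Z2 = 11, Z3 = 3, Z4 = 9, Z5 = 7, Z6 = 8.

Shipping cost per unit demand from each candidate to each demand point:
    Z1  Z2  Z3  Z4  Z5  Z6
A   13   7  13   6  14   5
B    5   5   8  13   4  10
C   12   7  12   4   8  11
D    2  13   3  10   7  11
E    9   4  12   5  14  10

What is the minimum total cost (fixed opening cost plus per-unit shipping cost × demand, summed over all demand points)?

503

Open {A, B, C}; cheapest assignment that respects the capacities:
  A (cap 16, load 8): Z6 — cost 8×5 = 40
  B (cap 28, load 27): Z1, Z2, Z3, Z5 — cost 6×5 + 11×5 + 3×8 + 7×4 = 137
  C (cap 13, load 9): Z4 — cost 9×4 = 36
  Shipping 213, fixed 290 → total 503.
  Any other capacity-feasible assignment to {A, B, C} ships for at least 213.
Compare {B, E}: its best feasible assignment gives total 533.
Compare {A, B}: its best feasible assignment gives total 565.
Every other set of open sites that can feasibly serve all demand totals ≥ 533 even under its best assignment. Minimum: 503.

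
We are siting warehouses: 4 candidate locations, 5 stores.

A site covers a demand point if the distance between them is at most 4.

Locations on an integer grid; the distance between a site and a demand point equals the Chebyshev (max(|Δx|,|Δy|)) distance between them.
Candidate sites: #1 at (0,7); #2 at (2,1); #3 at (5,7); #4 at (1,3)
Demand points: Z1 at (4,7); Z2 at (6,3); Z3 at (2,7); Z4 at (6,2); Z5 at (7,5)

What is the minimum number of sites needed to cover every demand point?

Coverage sets (demand points within 4 of each site):
  #1: {Z1, Z3}
  #2: {Z2, Z4}
  #3: {Z1, Z2, Z3, Z5}
  #4: {Z1, Z3}
No single site covers all 5 demand points.
But {#2, #3} covers everything, so the minimum is 2.

2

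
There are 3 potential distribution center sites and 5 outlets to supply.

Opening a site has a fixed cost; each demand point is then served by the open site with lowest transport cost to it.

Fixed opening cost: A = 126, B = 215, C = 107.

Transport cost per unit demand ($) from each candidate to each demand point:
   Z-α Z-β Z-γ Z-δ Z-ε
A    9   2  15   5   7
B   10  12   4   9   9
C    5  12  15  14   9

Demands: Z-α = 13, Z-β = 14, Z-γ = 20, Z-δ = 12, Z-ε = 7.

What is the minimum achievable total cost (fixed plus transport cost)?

Open {A, B}: assign each demand point to its cheapest open site.
  Z-α→A 13×9=117, Z-β→A 14×2=28, Z-γ→B 20×4=80, Z-δ→A 12×5=60, Z-ε→A 7×7=49
  transport cost 334, fixed 341 → total 675.
Compare {A}: transport cost 554 + fixed 126 = 680.
Compare {A, B, C}: transport cost 282 + fixed 448 = 730.
Compare {A, C}: transport cost 502 + fixed 233 = 735.
All other subsets cost ≥ 680. Minimum total cost: 675.

675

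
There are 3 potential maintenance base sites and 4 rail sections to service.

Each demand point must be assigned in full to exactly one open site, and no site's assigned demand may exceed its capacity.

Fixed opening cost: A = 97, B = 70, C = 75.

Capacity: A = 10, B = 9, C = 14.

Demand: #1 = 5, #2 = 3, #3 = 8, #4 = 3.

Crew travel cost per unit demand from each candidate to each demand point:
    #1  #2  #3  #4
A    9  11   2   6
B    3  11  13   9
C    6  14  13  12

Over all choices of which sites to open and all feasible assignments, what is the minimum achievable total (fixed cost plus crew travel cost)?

296

Open {A, C}; cheapest assignment that respects the capacities:
  A (cap 10, load 8): #3 — cost 8×2 = 16
  C (cap 14, load 11): #1, #2, #4 — cost 5×6 + 3×14 + 3×12 = 108
  Shipping 124, fixed 172 → total 296.
  Any other capacity-feasible assignment to {A, C} ships for at least 124.
Compare {B, C}: its best feasible assignment gives total 333.
Compare {A, B, C}: its best feasible assignment gives total 342.
Every other set of open sites that can feasibly serve all demand totals ≥ 333 even under its best assignment. Minimum: 296.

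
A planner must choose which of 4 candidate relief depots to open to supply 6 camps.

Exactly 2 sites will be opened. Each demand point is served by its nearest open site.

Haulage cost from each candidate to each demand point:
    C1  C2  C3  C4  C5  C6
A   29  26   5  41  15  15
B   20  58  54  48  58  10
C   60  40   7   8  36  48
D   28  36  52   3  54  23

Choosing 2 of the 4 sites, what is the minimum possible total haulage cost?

92

Open {A, D}.
  C1→D 28, C2→A 26, C3→A 5, C4→D 3, C5→A 15, C6→A 15  ⇒ total 92.
Compare {A, C}: total 98.
Compare {A, B}: total 117.
No size-2 selection does better; minimum is 92.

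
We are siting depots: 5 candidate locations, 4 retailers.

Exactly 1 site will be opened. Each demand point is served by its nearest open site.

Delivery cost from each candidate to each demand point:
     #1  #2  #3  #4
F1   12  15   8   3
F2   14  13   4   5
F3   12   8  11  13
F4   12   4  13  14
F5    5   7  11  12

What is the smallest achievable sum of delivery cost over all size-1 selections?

Open {F5}.
  #1→F5 5, #2→F5 7, #3→F5 11, #4→F5 12  ⇒ total 35.
Compare {F2}: total 36.
Compare {F1}: total 38.
No size-1 selection does better; minimum is 35.

35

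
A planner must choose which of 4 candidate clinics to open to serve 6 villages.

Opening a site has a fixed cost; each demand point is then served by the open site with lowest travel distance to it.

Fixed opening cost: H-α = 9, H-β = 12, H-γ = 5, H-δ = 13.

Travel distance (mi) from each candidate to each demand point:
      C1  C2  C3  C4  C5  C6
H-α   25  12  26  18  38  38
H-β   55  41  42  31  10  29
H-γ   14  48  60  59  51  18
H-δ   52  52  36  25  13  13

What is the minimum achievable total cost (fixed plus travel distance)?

Open {H-α, H-γ, H-δ}: assign each demand point to its cheapest open site.
  C1→H-γ 14, C2→H-α 12, C3→H-α 26, C4→H-α 18, C5→H-δ 13, C6→H-δ 13
  travel distance 96, fixed 27 → total 123.
Compare {H-α, H-β, H-γ}: travel distance 98 + fixed 26 = 124.
Compare {H-α, H-δ}: travel distance 107 + fixed 22 = 129.
Compare {H-α, H-β, H-γ, H-δ}: travel distance 93 + fixed 39 = 132.
All other subsets cost ≥ 124. Minimum total cost: 123.

123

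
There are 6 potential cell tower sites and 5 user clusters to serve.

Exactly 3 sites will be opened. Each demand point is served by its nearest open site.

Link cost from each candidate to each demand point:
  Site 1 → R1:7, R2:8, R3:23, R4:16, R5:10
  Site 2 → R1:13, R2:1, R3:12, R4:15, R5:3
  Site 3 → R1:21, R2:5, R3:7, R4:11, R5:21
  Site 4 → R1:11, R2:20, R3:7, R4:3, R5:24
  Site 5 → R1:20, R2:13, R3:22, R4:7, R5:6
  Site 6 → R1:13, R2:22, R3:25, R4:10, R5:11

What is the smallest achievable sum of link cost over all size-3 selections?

Open {Site 1, Site 2, Site 4}.
  R1→Site 1 7, R2→Site 2 1, R3→Site 4 7, R4→Site 4 3, R5→Site 2 3  ⇒ total 21.
Compare {Site 2, Site 3, Site 4}: total 25.
Compare {Site 2, Site 4, Site 5}: total 25.
No size-3 selection does better; minimum is 21.

21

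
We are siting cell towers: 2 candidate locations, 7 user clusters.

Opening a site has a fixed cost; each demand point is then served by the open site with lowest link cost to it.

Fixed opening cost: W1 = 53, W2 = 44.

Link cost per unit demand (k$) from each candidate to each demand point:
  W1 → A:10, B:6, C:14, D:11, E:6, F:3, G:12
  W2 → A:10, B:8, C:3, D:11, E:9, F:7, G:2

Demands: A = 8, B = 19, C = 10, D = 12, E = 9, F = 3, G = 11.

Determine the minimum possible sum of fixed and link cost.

Open {W1, W2}: assign each demand point to its cheapest open site.
  A→W1 8×10=80, B→W1 19×6=114, C→W2 10×3=30, D→W1 12×11=132, E→W1 9×6=54, F→W1 3×3=9, G→W2 11×2=22
  link cost 441, fixed 97 → total 538.
Compare {W2}: link cost 518 + fixed 44 = 562.
Compare {W1}: link cost 661 + fixed 53 = 714.

538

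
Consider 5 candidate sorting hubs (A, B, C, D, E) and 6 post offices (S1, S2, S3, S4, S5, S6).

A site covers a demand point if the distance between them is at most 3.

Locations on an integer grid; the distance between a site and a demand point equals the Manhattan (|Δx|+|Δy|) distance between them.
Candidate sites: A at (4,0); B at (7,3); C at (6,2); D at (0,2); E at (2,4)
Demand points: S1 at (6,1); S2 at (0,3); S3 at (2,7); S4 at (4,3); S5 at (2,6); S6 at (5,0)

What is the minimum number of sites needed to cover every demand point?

Coverage sets (demand points within 3 of each site):
  A: {S1, S4, S6}
  B: {S1, S4}
  C: {S1, S4, S6}
  D: {S2}
  E: {S2, S3, S4, S5}
No single site covers all 6 demand points.
But {A, E} covers everything, so the minimum is 2.

2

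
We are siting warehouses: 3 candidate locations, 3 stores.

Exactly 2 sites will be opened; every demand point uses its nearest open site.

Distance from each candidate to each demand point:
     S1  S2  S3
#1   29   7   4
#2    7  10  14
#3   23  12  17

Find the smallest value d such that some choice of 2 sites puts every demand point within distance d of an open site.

Open {#1, #2}.
  Farthest demand point is S1 at distance 7 (to #2); all others are ≤ 7.
With {#2, #3} the worst case is 14.
With {#1, #3} the worst case is 23.
No size-2 selection achieves below 7.

7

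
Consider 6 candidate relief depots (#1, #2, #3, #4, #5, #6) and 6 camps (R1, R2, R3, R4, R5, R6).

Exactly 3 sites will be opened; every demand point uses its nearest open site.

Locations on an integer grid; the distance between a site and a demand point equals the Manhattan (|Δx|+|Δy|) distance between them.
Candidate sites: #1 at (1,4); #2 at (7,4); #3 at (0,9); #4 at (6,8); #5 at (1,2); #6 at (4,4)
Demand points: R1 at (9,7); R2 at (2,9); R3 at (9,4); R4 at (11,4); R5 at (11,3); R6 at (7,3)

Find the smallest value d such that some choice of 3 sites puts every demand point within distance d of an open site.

5

Open {#1, #2, #3}.
  Farthest demand point is R1 at distance 5 (to #2); all others are ≤ 5.
With {#1, #2, #4} the worst case is 5.
With {#2, #3, #4} the worst case is 5.
No size-3 selection achieves below 5.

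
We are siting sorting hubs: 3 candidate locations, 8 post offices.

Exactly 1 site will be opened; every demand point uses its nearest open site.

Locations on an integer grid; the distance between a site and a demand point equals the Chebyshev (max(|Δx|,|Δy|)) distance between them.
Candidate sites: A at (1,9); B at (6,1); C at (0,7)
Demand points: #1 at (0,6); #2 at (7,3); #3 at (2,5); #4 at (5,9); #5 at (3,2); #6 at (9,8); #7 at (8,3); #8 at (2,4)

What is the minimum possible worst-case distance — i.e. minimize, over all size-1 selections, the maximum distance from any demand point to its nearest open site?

Open {A}.
  Farthest demand point is #6 at distance 8 (to A); all others are ≤ 8.
With {B} the worst case is 8.
With {C} the worst case is 9.
No size-1 selection achieves below 8.

8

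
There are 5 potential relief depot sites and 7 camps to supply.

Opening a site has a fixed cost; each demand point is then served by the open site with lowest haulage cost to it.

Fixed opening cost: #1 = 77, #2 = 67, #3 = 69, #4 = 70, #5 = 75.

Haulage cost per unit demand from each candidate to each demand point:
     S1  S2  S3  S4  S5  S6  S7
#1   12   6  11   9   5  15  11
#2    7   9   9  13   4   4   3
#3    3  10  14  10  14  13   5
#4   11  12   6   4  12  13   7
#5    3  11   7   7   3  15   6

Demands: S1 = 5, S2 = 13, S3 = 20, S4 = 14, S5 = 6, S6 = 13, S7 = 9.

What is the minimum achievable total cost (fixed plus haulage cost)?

Open {#2, #4}: assign each demand point to its cheapest open site.
  S1→#2 5×7=35, S2→#2 13×9=117, S3→#4 20×6=120, S4→#4 14×4=56, S5→#2 6×4=24, S6→#2 13×4=52, S7→#2 9×3=27
  haulage cost 431, fixed 137 → total 568.
Compare {#1, #2, #4}: haulage cost 392 + fixed 214 = 606.
Compare {#2, #5}: haulage cost 467 + fixed 142 = 609.
Compare {#2, #3, #4}: haulage cost 411 + fixed 206 = 617.
All other subsets cost ≥ 606. Minimum total cost: 568.

568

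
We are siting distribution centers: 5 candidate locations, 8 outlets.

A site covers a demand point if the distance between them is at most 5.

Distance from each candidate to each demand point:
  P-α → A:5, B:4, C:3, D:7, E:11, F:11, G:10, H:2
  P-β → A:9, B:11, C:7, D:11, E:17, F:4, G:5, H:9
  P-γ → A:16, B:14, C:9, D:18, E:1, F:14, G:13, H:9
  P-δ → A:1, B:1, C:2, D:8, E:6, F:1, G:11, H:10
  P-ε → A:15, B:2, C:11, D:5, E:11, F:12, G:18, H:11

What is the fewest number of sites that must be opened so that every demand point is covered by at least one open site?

Coverage sets (demand points within 5 of each site):
  P-α: {A, B, C, H}
  P-β: {F, G}
  P-γ: {E}
  P-δ: {A, B, C, F}
  P-ε: {B, D}
No 3 sites suffice: every size-3 union leaves at least one demand point uncovered.
But {P-α, P-β, P-γ, P-ε} covers everything, so the minimum is 4.

4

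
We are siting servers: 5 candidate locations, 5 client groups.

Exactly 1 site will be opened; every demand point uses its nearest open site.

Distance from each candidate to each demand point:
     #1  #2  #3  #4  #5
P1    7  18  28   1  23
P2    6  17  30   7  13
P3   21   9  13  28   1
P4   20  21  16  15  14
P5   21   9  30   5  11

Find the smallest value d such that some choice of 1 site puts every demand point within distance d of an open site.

21

Open {P4}.
  Farthest demand point is #2 at distance 21 (to P4); all others are ≤ 21.
With {P1} the worst case is 28.
With {P3} the worst case is 28.
No size-1 selection achieves below 21.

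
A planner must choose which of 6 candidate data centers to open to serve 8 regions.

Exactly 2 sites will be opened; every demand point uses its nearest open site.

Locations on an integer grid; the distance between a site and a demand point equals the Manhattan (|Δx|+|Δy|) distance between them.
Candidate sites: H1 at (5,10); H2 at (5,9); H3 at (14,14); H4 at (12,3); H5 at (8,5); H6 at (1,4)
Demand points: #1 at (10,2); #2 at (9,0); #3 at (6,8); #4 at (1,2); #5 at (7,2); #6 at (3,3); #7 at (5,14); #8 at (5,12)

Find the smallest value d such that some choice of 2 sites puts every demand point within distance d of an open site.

Open {H1, H5}.
  Farthest demand point is #4 at distance 10 (to H5); all others are ≤ 10.
With {H2, H5} the worst case is 10.
With {H3, H5} the worst case is 10.
No size-2 selection achieves below 10.

10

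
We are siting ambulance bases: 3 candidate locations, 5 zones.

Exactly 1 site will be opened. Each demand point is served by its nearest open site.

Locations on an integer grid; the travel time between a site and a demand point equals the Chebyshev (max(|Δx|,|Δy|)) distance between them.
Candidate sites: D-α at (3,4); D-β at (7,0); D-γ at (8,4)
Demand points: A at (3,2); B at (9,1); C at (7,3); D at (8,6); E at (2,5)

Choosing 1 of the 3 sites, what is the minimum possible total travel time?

Open {D-γ}.
  A→D-γ 5, B→D-γ 3, C→D-γ 1, D→D-γ 2, E→D-γ 6  ⇒ total 17.
Compare {D-α}: total 18.
Compare {D-β}: total 20.

17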